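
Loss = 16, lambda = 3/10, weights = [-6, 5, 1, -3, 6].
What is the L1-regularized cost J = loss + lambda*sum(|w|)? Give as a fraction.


L1 norm = sum(|w|) = 21. J = 16 + 3/10 * 21 = 223/10.

223/10


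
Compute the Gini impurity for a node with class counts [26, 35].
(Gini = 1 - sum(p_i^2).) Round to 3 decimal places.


Total = 61. Proportions: 26/61, 35/61. sum(p_i^2) = 0.5109. Gini = 1 - 0.5109 = 0.4891, which rounds to 0.489.

0.489


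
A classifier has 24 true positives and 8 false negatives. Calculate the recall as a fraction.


Recall = TP / (TP + FN) = 24 / 32 = 3/4.

3/4


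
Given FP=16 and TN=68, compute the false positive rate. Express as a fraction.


FPR = FP / (FP + TN) = 16 / 84 = 4/21.

4/21


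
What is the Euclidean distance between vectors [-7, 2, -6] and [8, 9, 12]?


d = sqrt(sum of squared differences). (-7-8)^2=225, (2-9)^2=49, (-6-12)^2=324. Sum = 598.

sqrt(598)


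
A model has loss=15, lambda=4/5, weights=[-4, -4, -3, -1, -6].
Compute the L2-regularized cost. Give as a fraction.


L2 sq norm = sum(w^2) = 78. J = 15 + 4/5 * 78 = 387/5.

387/5


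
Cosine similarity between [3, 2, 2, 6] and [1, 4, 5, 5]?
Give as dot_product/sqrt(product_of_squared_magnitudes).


dot = 51. |a|^2 = 53, |b|^2 = 67. cos = 51/sqrt(3551).

51/sqrt(3551)


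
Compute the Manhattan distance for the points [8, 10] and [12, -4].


d = sum of absolute differences: |8-12|=4 + |10--4|=14 = 18.

18


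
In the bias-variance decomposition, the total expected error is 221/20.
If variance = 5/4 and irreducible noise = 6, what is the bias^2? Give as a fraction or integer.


Total error = bias^2 + variance + irreducible noise. So bias^2 = 221/20 - 5/4 - 6 = 19/5.

19/5


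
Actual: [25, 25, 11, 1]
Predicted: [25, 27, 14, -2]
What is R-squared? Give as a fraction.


Mean(y) = 31/2. SS_res = 22. SS_tot = 411. R^2 = 1 - 22/(411) = 389/411.

389/411


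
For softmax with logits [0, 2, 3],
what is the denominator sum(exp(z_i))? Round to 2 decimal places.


Denom = e^0=1.0000 + e^2=7.3891 + e^3=20.0855. Sum = 28.4746, which rounds to 28.47.

28.47


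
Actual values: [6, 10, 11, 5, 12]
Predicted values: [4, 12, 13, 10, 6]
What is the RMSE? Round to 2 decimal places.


MSE = 14.6000. RMSE = sqrt(14.6000) = 3.82.

3.82


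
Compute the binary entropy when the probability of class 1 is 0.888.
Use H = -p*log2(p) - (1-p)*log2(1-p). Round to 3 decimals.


H = -0.888*log2(0.888) - 0.112*log2(0.112) = 0.506.

0.506


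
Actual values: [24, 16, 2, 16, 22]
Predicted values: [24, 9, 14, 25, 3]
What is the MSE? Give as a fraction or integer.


MSE = (1/5) * ((24-24)^2=0 + (16-9)^2=49 + (2-14)^2=144 + (16-25)^2=81 + (22-3)^2=361). Sum = 635. MSE = 127.

127


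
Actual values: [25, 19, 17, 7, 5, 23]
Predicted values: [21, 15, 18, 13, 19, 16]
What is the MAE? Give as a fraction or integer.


MAE = (1/6) * (|25-21|=4 + |19-15|=4 + |17-18|=1 + |7-13|=6 + |5-19|=14 + |23-16|=7). Sum = 36. MAE = 6.

6


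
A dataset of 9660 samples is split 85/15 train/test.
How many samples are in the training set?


Test set = 9660 * 15% = 1449. Training set = 9660 - 1449 = 8211.

8211


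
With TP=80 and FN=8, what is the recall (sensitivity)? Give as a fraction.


Recall = TP / (TP + FN) = 80 / 88 = 10/11.

10/11


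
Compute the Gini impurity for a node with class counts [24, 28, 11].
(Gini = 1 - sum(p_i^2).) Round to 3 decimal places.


Total = 63. Proportions: 24/63, 28/63, 11/63. sum(p_i^2) = 0.3731. Gini = 1 - 0.3731 = 0.6269, which rounds to 0.627.

0.627


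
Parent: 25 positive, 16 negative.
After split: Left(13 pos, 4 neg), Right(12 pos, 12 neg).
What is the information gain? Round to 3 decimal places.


H(parent) = 0.9650. H(left) = 0.7871, H(right) = 1.0000. Weighted = (17/41)*0.7871 + (24/41)*1.0000 = 0.9117. IG = 0.9650 - 0.9117 = 0.0533, which rounds to 0.053.

0.053


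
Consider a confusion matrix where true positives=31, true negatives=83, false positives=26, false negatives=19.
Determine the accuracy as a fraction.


Accuracy = (TP + TN) / (TP + TN + FP + FN) = (31 + 83) / 159 = 38/53.

38/53


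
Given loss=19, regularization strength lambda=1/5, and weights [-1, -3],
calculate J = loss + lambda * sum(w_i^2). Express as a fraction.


L2 sq norm = sum(w^2) = 10. J = 19 + 1/5 * 10 = 21.

21


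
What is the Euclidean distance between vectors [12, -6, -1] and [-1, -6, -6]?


d = sqrt(sum of squared differences). (12--1)^2=169, (-6--6)^2=0, (-1--6)^2=25. Sum = 194.

sqrt(194)


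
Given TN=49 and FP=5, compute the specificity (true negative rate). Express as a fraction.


Specificity = TN / (TN + FP) = 49 / 54 = 49/54.

49/54


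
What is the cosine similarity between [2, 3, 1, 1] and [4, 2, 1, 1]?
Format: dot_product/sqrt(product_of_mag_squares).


dot = 16. |a|^2 = 15, |b|^2 = 22. cos = 16/sqrt(330).

16/sqrt(330)


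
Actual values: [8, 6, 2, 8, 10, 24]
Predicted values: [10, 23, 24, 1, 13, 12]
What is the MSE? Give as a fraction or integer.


MSE = (1/6) * ((8-10)^2=4 + (6-23)^2=289 + (2-24)^2=484 + (8-1)^2=49 + (10-13)^2=9 + (24-12)^2=144). Sum = 979. MSE = 979/6.

979/6


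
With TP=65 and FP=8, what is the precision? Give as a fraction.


Precision = TP / (TP + FP) = 65 / 73 = 65/73.

65/73


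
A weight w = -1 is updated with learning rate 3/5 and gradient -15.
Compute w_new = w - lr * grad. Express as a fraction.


w_new = -1 - 3/5 * -15 = -1 - -9 = 8.

8


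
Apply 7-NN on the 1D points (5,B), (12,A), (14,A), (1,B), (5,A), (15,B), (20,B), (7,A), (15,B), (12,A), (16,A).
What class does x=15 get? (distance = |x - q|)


Distances: |5-15|=10, |12-15|=3, |14-15|=1, |1-15|=14, |5-15|=10, |15-15|=0, |20-15|=5, |7-15|=8, |15-15|=0, |12-15|=3, |16-15|=1. 7 nearest: (15,B), (15,B), (14,A), (16,A), (12,A), (12,A), (20,B). Counts: {'B': 3, 'A': 4}. Majority class: A.

A


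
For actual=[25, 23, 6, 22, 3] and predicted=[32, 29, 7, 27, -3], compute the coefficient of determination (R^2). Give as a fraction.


Mean(y) = 79/5. SS_res = 147. SS_tot = 2174/5. R^2 = 1 - 147/(2174/5) = 1439/2174.

1439/2174


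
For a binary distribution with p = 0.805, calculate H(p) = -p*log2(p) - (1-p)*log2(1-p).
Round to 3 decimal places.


H = -0.805*log2(0.805) - 0.195*log2(0.195) = 0.712.

0.712


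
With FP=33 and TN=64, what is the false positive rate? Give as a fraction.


FPR = FP / (FP + TN) = 33 / 97 = 33/97.

33/97


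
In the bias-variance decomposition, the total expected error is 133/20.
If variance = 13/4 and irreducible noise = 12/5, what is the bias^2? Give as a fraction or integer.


Total error = bias^2 + variance + irreducible noise. So bias^2 = 133/20 - 13/4 - 12/5 = 1.

1


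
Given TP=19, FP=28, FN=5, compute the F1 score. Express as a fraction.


Precision = 19/47 = 19/47. Recall = 19/24 = 19/24. F1 = 2*P*R/(P+R) = 38/71.

38/71


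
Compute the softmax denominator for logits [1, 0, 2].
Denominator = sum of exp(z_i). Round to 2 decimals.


Denom = e^1=2.7183 + e^0=1.0000 + e^2=7.3891. Sum = 11.1074, which rounds to 11.11.

11.11


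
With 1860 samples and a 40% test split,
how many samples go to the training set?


Test set = 1860 * 40% = 744. Training set = 1860 - 744 = 1116.

1116


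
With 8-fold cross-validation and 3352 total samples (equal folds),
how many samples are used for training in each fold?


Each validation fold has 3352/8 = 419 samples. Training set = 3352 - 419 = 2933.

2933


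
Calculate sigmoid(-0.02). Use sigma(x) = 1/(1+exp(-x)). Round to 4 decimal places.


sigma(-0.02) = 1/(1+e^(0.02)) = 1/(1+1.020201) = 1/2.020201 = 0.4950.

0.4950


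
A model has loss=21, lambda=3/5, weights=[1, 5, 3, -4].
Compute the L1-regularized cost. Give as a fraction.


L1 norm = sum(|w|) = 13. J = 21 + 3/5 * 13 = 144/5.

144/5


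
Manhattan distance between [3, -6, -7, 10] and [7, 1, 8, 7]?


d = sum of absolute differences: |3-7|=4 + |-6-1|=7 + |-7-8|=15 + |10-7|=3 = 29.

29


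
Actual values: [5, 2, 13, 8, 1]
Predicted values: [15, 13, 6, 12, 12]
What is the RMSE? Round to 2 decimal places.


MSE = 81.4000. RMSE = sqrt(81.4000) = 9.02.

9.02


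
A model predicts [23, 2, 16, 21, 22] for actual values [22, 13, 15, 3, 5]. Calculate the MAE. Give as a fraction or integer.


MAE = (1/5) * (|22-23|=1 + |13-2|=11 + |15-16|=1 + |3-21|=18 + |5-22|=17). Sum = 48. MAE = 48/5.

48/5


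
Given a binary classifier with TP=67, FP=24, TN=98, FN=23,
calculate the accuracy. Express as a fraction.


Accuracy = (TP + TN) / (TP + TN + FP + FN) = (67 + 98) / 212 = 165/212.

165/212


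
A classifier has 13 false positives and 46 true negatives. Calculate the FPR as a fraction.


FPR = FP / (FP + TN) = 13 / 59 = 13/59.

13/59


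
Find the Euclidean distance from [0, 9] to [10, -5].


d = sqrt(sum of squared differences). (0-10)^2=100, (9--5)^2=196. Sum = 296.

sqrt(296)


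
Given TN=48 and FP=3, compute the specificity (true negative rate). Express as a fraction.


Specificity = TN / (TN + FP) = 48 / 51 = 16/17.

16/17


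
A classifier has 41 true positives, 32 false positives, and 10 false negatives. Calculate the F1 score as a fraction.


Precision = 41/73 = 41/73. Recall = 41/51 = 41/51. F1 = 2*P*R/(P+R) = 41/62.

41/62


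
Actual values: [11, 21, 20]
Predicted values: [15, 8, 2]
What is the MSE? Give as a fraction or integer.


MSE = (1/3) * ((11-15)^2=16 + (21-8)^2=169 + (20-2)^2=324). Sum = 509. MSE = 509/3.

509/3


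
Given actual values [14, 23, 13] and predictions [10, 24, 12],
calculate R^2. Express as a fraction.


Mean(y) = 50/3. SS_res = 18. SS_tot = 182/3. R^2 = 1 - 18/(182/3) = 64/91.

64/91


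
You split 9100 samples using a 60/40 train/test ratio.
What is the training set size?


Test set = 9100 * 40% = 3640. Training set = 9100 - 3640 = 5460.

5460


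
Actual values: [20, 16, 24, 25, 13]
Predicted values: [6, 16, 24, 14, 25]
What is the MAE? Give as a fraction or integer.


MAE = (1/5) * (|20-6|=14 + |16-16|=0 + |24-24|=0 + |25-14|=11 + |13-25|=12). Sum = 37. MAE = 37/5.

37/5


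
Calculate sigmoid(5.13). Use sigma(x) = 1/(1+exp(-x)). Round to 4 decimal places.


sigma(5.13) = 1/(1+e^(-5.13)) = 1/(1+0.005917) = 1/1.005917 = 0.9941.

0.9941


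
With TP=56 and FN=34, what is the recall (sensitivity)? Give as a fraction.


Recall = TP / (TP + FN) = 56 / 90 = 28/45.

28/45


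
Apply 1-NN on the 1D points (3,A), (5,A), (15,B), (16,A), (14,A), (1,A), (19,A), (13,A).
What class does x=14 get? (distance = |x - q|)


Distances: |3-14|=11, |5-14|=9, |15-14|=1, |16-14|=2, |14-14|=0, |1-14|=13, |19-14|=5, |13-14|=1. 1 nearest: (14,A). Counts: {'A': 1}. Majority class: A.

A


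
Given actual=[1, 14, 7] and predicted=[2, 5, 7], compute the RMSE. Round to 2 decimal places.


MSE = 27.3333. RMSE = sqrt(27.3333) = 5.23.

5.23


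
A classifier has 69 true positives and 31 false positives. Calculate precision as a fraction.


Precision = TP / (TP + FP) = 69 / 100 = 69/100.

69/100


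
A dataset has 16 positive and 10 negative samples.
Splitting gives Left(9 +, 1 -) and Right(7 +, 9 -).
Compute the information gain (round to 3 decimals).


H(parent) = 0.9612. H(left) = 0.4690, H(right) = 0.9887. Weighted = (10/26)*0.4690 + (16/26)*0.9887 = 0.7888. IG = 0.9612 - 0.7888 = 0.1724, which rounds to 0.172.

0.172


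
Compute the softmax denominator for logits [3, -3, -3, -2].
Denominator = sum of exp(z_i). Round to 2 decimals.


Denom = e^3=20.0855 + e^-3=0.0498 + e^-3=0.0498 + e^-2=0.1353. Sum = 20.3204, which rounds to 20.32.

20.32


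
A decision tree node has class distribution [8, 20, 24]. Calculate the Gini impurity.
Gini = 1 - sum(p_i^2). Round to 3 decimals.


Total = 52. Proportions: 8/52, 20/52, 24/52. sum(p_i^2) = 0.3846. Gini = 1 - 0.3846 = 0.6154, which rounds to 0.615.

0.615


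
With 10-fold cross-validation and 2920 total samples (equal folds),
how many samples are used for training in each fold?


Each validation fold has 2920/10 = 292 samples. Training set = 2920 - 292 = 2628.

2628


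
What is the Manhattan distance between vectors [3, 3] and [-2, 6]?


d = sum of absolute differences: |3--2|=5 + |3-6|=3 = 8.

8


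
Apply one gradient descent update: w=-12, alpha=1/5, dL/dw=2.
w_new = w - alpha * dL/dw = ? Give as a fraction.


w_new = -12 - 1/5 * 2 = -12 - 2/5 = -62/5.

-62/5


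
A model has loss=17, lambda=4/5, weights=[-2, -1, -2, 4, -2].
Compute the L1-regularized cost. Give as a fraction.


L1 norm = sum(|w|) = 11. J = 17 + 4/5 * 11 = 129/5.

129/5


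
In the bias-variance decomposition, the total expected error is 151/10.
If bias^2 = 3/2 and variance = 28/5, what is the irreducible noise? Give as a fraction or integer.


Total error = bias^2 + variance + irreducible noise. So irreducible noise = 151/10 - 3/2 - 28/5 = 8.

8


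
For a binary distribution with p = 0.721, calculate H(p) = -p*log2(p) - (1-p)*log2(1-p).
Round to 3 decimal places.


H = -0.721*log2(0.721) - 0.279*log2(0.279) = 0.854.

0.854


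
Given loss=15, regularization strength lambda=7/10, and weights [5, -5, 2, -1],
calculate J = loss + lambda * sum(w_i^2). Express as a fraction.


L2 sq norm = sum(w^2) = 55. J = 15 + 7/10 * 55 = 107/2.

107/2


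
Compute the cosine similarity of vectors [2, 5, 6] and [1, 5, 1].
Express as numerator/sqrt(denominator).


dot = 33. |a|^2 = 65, |b|^2 = 27. cos = 33/sqrt(1755).

33/sqrt(1755)


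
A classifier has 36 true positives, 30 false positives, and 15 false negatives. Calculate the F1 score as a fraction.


Precision = 36/66 = 6/11. Recall = 36/51 = 12/17. F1 = 2*P*R/(P+R) = 8/13.

8/13


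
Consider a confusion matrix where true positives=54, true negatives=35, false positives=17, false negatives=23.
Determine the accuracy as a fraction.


Accuracy = (TP + TN) / (TP + TN + FP + FN) = (54 + 35) / 129 = 89/129.

89/129


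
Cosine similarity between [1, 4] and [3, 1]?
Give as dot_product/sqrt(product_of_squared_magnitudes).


dot = 7. |a|^2 = 17, |b|^2 = 10. cos = 7/sqrt(170).

7/sqrt(170)


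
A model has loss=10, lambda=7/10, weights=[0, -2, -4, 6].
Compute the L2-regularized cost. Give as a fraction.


L2 sq norm = sum(w^2) = 56. J = 10 + 7/10 * 56 = 246/5.

246/5


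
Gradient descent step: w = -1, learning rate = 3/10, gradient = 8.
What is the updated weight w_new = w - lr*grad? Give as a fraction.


w_new = -1 - 3/10 * 8 = -1 - 12/5 = -17/5.

-17/5


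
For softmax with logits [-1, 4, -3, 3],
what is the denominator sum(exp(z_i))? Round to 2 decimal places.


Denom = e^-1=0.3679 + e^4=54.5982 + e^-3=0.0498 + e^3=20.0855. Sum = 75.1014, which rounds to 75.10.

75.10


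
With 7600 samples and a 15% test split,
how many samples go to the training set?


Test set = 7600 * 15% = 1140. Training set = 7600 - 1140 = 6460.

6460


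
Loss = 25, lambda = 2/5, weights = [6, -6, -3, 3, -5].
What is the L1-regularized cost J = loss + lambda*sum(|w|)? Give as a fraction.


L1 norm = sum(|w|) = 23. J = 25 + 2/5 * 23 = 171/5.

171/5


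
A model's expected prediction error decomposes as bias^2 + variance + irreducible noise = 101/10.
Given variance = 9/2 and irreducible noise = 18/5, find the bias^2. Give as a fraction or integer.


Total error = bias^2 + variance + irreducible noise. So bias^2 = 101/10 - 9/2 - 18/5 = 2.

2


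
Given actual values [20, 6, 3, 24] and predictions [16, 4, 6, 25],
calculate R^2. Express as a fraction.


Mean(y) = 53/4. SS_res = 30. SS_tot = 1275/4. R^2 = 1 - 30/(1275/4) = 77/85.

77/85


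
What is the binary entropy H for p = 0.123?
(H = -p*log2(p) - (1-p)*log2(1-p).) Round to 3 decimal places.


H = -0.123*log2(0.123) - 0.877*log2(0.877) = 0.538.

0.538


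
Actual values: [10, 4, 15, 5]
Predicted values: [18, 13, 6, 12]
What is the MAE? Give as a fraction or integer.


MAE = (1/4) * (|10-18|=8 + |4-13|=9 + |15-6|=9 + |5-12|=7). Sum = 33. MAE = 33/4.

33/4


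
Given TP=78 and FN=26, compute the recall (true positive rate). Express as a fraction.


Recall = TP / (TP + FN) = 78 / 104 = 3/4.

3/4


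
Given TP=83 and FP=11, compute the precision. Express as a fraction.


Precision = TP / (TP + FP) = 83 / 94 = 83/94.

83/94


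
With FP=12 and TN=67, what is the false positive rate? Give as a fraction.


FPR = FP / (FP + TN) = 12 / 79 = 12/79.

12/79


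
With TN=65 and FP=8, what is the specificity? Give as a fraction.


Specificity = TN / (TN + FP) = 65 / 73 = 65/73.

65/73


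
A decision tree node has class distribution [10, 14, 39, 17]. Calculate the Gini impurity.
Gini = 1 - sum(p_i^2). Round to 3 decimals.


Total = 80. Proportions: 10/80, 14/80, 39/80, 17/80. sum(p_i^2) = 0.3291. Gini = 1 - 0.3291 = 0.6709, which rounds to 0.671.

0.671


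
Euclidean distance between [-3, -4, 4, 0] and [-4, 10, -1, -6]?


d = sqrt(sum of squared differences). (-3--4)^2=1, (-4-10)^2=196, (4--1)^2=25, (0--6)^2=36. Sum = 258.

sqrt(258)


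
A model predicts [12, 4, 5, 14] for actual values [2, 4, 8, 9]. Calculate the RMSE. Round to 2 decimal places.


MSE = 33.5000. RMSE = sqrt(33.5000) = 5.79.

5.79


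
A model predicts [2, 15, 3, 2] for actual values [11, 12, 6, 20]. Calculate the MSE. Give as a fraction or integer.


MSE = (1/4) * ((11-2)^2=81 + (12-15)^2=9 + (6-3)^2=9 + (20-2)^2=324). Sum = 423. MSE = 423/4.

423/4


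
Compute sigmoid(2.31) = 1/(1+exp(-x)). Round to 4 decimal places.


sigma(2.31) = 1/(1+e^(-2.31)) = 1/(1+0.099261) = 1/1.099261 = 0.9097.

0.9097


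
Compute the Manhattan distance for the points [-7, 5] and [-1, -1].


d = sum of absolute differences: |-7--1|=6 + |5--1|=6 = 12.

12


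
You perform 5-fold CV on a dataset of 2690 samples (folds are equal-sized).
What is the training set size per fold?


Each validation fold has 2690/5 = 538 samples. Training set = 2690 - 538 = 2152.

2152


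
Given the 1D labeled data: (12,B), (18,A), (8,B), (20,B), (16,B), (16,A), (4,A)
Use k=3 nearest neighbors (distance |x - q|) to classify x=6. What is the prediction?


Distances: |12-6|=6, |18-6|=12, |8-6|=2, |20-6|=14, |16-6|=10, |16-6|=10, |4-6|=2. 3 nearest: (4,A), (8,B), (12,B). Counts: {'A': 1, 'B': 2}. Majority class: B.

B


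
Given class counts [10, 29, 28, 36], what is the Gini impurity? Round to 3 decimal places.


Total = 103. Proportions: 10/103, 29/103, 28/103, 36/103. sum(p_i^2) = 0.2848. Gini = 1 - 0.2848 = 0.7152, which rounds to 0.715.

0.715


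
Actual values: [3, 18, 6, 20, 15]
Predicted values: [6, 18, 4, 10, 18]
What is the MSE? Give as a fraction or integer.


MSE = (1/5) * ((3-6)^2=9 + (18-18)^2=0 + (6-4)^2=4 + (20-10)^2=100 + (15-18)^2=9). Sum = 122. MSE = 122/5.

122/5


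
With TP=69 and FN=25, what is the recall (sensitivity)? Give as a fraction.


Recall = TP / (TP + FN) = 69 / 94 = 69/94.

69/94


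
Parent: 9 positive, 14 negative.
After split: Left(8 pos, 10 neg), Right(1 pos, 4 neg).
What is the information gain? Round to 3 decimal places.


H(parent) = 0.9656. H(left) = 0.9911, H(right) = 0.7219. Weighted = (18/23)*0.9911 + (5/23)*0.7219 = 0.9326. IG = 0.9656 - 0.9326 = 0.0330, which rounds to 0.033.

0.033


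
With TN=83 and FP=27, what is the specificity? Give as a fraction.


Specificity = TN / (TN + FP) = 83 / 110 = 83/110.

83/110


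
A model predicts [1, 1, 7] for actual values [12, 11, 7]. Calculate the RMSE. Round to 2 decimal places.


MSE = 73.6667. RMSE = sqrt(73.6667) = 8.58.

8.58


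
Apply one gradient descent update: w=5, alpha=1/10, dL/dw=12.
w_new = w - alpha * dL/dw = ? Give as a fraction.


w_new = 5 - 1/10 * 12 = 5 - 6/5 = 19/5.

19/5


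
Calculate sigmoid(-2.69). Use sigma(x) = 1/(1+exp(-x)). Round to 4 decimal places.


sigma(-2.69) = 1/(1+e^(2.69)) = 1/(1+14.731676) = 1/15.731676 = 0.0636.

0.0636


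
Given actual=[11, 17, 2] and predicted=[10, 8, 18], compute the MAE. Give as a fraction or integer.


MAE = (1/3) * (|11-10|=1 + |17-8|=9 + |2-18|=16). Sum = 26. MAE = 26/3.

26/3


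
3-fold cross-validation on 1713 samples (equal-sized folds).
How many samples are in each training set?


Each validation fold has 1713/3 = 571 samples. Training set = 1713 - 571 = 1142.

1142


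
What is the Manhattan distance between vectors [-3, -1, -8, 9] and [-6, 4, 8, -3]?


d = sum of absolute differences: |-3--6|=3 + |-1-4|=5 + |-8-8|=16 + |9--3|=12 = 36.

36


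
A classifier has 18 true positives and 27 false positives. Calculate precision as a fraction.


Precision = TP / (TP + FP) = 18 / 45 = 2/5.

2/5


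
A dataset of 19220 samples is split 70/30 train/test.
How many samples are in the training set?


Test set = 19220 * 30% = 5766. Training set = 19220 - 5766 = 13454.

13454


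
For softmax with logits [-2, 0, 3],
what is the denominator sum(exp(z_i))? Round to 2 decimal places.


Denom = e^-2=0.1353 + e^0=1.0000 + e^3=20.0855. Sum = 21.2208, which rounds to 21.22.

21.22


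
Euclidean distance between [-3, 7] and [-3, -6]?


d = sqrt(sum of squared differences). (-3--3)^2=0, (7--6)^2=169. Sum = 169.

13


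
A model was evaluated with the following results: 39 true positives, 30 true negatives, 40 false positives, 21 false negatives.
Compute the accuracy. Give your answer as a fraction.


Accuracy = (TP + TN) / (TP + TN + FP + FN) = (39 + 30) / 130 = 69/130.

69/130


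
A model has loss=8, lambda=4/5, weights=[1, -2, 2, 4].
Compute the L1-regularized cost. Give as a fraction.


L1 norm = sum(|w|) = 9. J = 8 + 4/5 * 9 = 76/5.

76/5


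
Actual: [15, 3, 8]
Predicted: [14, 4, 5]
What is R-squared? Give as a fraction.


Mean(y) = 26/3. SS_res = 11. SS_tot = 218/3. R^2 = 1 - 11/(218/3) = 185/218.

185/218


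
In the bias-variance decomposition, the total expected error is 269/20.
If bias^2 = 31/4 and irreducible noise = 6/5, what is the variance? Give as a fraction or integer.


Total error = bias^2 + variance + irreducible noise. So variance = 269/20 - 31/4 - 6/5 = 9/2.

9/2


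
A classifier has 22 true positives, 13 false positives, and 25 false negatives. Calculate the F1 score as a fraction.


Precision = 22/35 = 22/35. Recall = 22/47 = 22/47. F1 = 2*P*R/(P+R) = 22/41.

22/41


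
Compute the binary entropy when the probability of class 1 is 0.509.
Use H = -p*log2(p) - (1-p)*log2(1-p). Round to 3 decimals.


H = -0.509*log2(0.509) - 0.491*log2(0.491) = 1.000.

1.000


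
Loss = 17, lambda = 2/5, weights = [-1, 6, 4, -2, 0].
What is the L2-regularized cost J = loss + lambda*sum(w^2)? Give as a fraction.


L2 sq norm = sum(w^2) = 57. J = 17 + 2/5 * 57 = 199/5.

199/5


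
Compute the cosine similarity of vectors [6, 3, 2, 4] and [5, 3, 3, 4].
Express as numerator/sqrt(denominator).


dot = 61. |a|^2 = 65, |b|^2 = 59. cos = 61/sqrt(3835).

61/sqrt(3835)


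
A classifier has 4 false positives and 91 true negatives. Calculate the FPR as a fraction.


FPR = FP / (FP + TN) = 4 / 95 = 4/95.

4/95


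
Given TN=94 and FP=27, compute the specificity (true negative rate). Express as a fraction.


Specificity = TN / (TN + FP) = 94 / 121 = 94/121.

94/121


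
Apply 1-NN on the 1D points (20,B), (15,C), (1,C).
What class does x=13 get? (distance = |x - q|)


Distances: |20-13|=7, |15-13|=2, |1-13|=12. 1 nearest: (15,C). Counts: {'C': 1}. Majority class: C.

C


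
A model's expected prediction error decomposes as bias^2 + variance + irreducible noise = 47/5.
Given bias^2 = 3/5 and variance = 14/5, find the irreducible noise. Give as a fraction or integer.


Total error = bias^2 + variance + irreducible noise. So irreducible noise = 47/5 - 3/5 - 14/5 = 6.

6


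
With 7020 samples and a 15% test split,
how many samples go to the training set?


Test set = 7020 * 15% = 1053. Training set = 7020 - 1053 = 5967.

5967


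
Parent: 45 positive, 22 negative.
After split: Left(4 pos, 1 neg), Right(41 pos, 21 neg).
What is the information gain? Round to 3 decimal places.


H(parent) = 0.9132. H(left) = 0.7219, H(right) = 0.9236. Weighted = (5/67)*0.7219 + (62/67)*0.9236 = 0.9085. IG = 0.9132 - 0.9085 = 0.0047, which rounds to 0.005.

0.005


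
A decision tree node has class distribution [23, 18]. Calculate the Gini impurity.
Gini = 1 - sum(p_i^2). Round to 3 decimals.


Total = 41. Proportions: 23/41, 18/41. sum(p_i^2) = 0.5074. Gini = 1 - 0.5074 = 0.4926, which rounds to 0.493.

0.493


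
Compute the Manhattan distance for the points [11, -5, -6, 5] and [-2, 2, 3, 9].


d = sum of absolute differences: |11--2|=13 + |-5-2|=7 + |-6-3|=9 + |5-9|=4 = 33.

33


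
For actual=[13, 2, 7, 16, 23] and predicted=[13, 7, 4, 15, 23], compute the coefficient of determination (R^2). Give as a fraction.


Mean(y) = 61/5. SS_res = 35. SS_tot = 1314/5. R^2 = 1 - 35/(1314/5) = 1139/1314.

1139/1314


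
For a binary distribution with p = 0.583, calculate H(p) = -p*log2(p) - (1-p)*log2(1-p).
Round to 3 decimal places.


H = -0.583*log2(0.583) - 0.417*log2(0.417) = 0.980.

0.980


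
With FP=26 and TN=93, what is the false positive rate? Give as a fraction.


FPR = FP / (FP + TN) = 26 / 119 = 26/119.

26/119


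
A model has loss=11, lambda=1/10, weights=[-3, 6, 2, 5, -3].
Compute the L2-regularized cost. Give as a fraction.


L2 sq norm = sum(w^2) = 83. J = 11 + 1/10 * 83 = 193/10.

193/10


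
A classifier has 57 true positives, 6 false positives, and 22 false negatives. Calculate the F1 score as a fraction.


Precision = 57/63 = 19/21. Recall = 57/79 = 57/79. F1 = 2*P*R/(P+R) = 57/71.

57/71


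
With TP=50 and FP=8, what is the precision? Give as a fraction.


Precision = TP / (TP + FP) = 50 / 58 = 25/29.

25/29


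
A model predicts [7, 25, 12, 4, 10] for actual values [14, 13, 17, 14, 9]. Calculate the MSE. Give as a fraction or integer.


MSE = (1/5) * ((14-7)^2=49 + (13-25)^2=144 + (17-12)^2=25 + (14-4)^2=100 + (9-10)^2=1). Sum = 319. MSE = 319/5.

319/5


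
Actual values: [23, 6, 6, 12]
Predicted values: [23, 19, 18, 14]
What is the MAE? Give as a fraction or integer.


MAE = (1/4) * (|23-23|=0 + |6-19|=13 + |6-18|=12 + |12-14|=2). Sum = 27. MAE = 27/4.

27/4


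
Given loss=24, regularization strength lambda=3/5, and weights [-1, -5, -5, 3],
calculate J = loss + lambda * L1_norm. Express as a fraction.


L1 norm = sum(|w|) = 14. J = 24 + 3/5 * 14 = 162/5.

162/5


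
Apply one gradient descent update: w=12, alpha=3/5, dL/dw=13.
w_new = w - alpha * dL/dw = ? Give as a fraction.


w_new = 12 - 3/5 * 13 = 12 - 39/5 = 21/5.

21/5


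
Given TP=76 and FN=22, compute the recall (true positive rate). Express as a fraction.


Recall = TP / (TP + FN) = 76 / 98 = 38/49.

38/49


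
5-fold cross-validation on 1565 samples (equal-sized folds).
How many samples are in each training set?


Each validation fold has 1565/5 = 313 samples. Training set = 1565 - 313 = 1252.

1252


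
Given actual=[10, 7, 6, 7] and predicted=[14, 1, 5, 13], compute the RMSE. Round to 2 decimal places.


MSE = 22.2500. RMSE = sqrt(22.2500) = 4.72.

4.72


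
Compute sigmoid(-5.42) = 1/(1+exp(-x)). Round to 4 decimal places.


sigma(-5.42) = 1/(1+e^(5.42)) = 1/(1+225.879123) = 1/226.879123 = 0.0044.

0.0044


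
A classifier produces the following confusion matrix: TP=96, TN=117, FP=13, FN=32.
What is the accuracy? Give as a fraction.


Accuracy = (TP + TN) / (TP + TN + FP + FN) = (96 + 117) / 258 = 71/86.

71/86


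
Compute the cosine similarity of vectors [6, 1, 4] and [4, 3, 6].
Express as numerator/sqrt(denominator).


dot = 51. |a|^2 = 53, |b|^2 = 61. cos = 51/sqrt(3233).

51/sqrt(3233)


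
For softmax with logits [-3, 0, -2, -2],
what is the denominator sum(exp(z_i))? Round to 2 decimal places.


Denom = e^-3=0.0498 + e^0=1.0000 + e^-2=0.1353 + e^-2=0.1353. Sum = 1.3204, which rounds to 1.32.

1.32


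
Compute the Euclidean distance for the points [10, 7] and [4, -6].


d = sqrt(sum of squared differences). (10-4)^2=36, (7--6)^2=169. Sum = 205.

sqrt(205)


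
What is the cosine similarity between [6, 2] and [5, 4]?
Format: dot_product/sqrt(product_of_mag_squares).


dot = 38. |a|^2 = 40, |b|^2 = 41. cos = 38/sqrt(1640).

38/sqrt(1640)


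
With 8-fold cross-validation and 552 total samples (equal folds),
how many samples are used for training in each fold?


Each validation fold has 552/8 = 69 samples. Training set = 552 - 69 = 483.

483


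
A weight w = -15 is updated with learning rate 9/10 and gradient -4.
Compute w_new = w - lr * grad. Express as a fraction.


w_new = -15 - 9/10 * -4 = -15 - -18/5 = -57/5.

-57/5


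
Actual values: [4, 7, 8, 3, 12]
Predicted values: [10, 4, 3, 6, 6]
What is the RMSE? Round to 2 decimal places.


MSE = 23.0000. RMSE = sqrt(23.0000) = 4.80.

4.80


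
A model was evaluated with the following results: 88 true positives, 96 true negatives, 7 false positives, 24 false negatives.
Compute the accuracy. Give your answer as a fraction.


Accuracy = (TP + TN) / (TP + TN + FP + FN) = (88 + 96) / 215 = 184/215.

184/215


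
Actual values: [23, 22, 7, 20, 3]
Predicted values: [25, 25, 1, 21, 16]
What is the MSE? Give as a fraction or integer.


MSE = (1/5) * ((23-25)^2=4 + (22-25)^2=9 + (7-1)^2=36 + (20-21)^2=1 + (3-16)^2=169). Sum = 219. MSE = 219/5.

219/5


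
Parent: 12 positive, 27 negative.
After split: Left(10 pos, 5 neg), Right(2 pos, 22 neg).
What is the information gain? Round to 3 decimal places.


H(parent) = 0.8905. H(left) = 0.9183, H(right) = 0.4138. Weighted = (15/39)*0.9183 + (24/39)*0.4138 = 0.6078. IG = 0.8905 - 0.6078 = 0.2827, which rounds to 0.283.

0.283


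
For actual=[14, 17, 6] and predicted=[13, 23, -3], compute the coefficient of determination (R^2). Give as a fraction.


Mean(y) = 37/3. SS_res = 118. SS_tot = 194/3. R^2 = 1 - 118/(194/3) = -80/97.

-80/97


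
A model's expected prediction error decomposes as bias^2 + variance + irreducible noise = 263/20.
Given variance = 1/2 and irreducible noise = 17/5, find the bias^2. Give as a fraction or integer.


Total error = bias^2 + variance + irreducible noise. So bias^2 = 263/20 - 1/2 - 17/5 = 37/4.

37/4


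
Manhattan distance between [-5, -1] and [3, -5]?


d = sum of absolute differences: |-5-3|=8 + |-1--5|=4 = 12.

12


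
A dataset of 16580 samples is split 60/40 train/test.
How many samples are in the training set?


Test set = 16580 * 40% = 6632. Training set = 16580 - 6632 = 9948.

9948


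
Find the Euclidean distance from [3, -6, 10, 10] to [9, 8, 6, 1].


d = sqrt(sum of squared differences). (3-9)^2=36, (-6-8)^2=196, (10-6)^2=16, (10-1)^2=81. Sum = 329.

sqrt(329)


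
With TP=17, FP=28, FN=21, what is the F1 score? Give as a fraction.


Precision = 17/45 = 17/45. Recall = 17/38 = 17/38. F1 = 2*P*R/(P+R) = 34/83.

34/83


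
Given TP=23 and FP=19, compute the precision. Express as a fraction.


Precision = TP / (TP + FP) = 23 / 42 = 23/42.

23/42


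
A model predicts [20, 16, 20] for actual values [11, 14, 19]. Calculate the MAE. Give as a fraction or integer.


MAE = (1/3) * (|11-20|=9 + |14-16|=2 + |19-20|=1). Sum = 12. MAE = 4.

4


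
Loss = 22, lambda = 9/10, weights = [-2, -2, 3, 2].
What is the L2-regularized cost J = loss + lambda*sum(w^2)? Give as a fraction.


L2 sq norm = sum(w^2) = 21. J = 22 + 9/10 * 21 = 409/10.

409/10


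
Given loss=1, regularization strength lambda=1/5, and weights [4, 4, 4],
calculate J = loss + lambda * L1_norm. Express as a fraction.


L1 norm = sum(|w|) = 12. J = 1 + 1/5 * 12 = 17/5.

17/5


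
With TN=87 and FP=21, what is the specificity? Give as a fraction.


Specificity = TN / (TN + FP) = 87 / 108 = 29/36.

29/36


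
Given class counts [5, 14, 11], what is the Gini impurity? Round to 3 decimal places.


Total = 30. Proportions: 5/30, 14/30, 11/30. sum(p_i^2) = 0.3800. Gini = 1 - 0.3800 = 0.6200, which rounds to 0.620.

0.620


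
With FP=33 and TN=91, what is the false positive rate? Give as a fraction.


FPR = FP / (FP + TN) = 33 / 124 = 33/124.

33/124


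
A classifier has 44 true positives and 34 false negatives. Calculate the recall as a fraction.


Recall = TP / (TP + FN) = 44 / 78 = 22/39.

22/39


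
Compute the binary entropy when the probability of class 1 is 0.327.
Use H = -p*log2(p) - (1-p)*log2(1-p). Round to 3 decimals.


H = -0.327*log2(0.327) - 0.673*log2(0.673) = 0.912.

0.912


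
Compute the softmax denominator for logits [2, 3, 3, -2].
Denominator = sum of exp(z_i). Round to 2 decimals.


Denom = e^2=7.3891 + e^3=20.0855 + e^3=20.0855 + e^-2=0.1353. Sum = 47.6954, which rounds to 47.70.

47.70


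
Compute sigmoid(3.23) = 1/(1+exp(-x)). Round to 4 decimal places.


sigma(3.23) = 1/(1+e^(-3.23)) = 1/(1+0.039557) = 1/1.039557 = 0.9619.

0.9619


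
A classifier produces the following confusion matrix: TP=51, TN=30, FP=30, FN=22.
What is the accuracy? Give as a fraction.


Accuracy = (TP + TN) / (TP + TN + FP + FN) = (51 + 30) / 133 = 81/133.

81/133


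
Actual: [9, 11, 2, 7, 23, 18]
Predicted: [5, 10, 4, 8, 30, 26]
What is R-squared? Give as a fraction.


Mean(y) = 35/3. SS_res = 135. SS_tot = 874/3. R^2 = 1 - 135/(874/3) = 469/874.

469/874


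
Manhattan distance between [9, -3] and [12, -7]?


d = sum of absolute differences: |9-12|=3 + |-3--7|=4 = 7.

7


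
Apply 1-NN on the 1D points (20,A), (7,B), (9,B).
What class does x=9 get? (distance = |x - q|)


Distances: |20-9|=11, |7-9|=2, |9-9|=0. 1 nearest: (9,B). Counts: {'B': 1}. Majority class: B.

B


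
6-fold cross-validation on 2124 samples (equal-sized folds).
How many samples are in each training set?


Each validation fold has 2124/6 = 354 samples. Training set = 2124 - 354 = 1770.

1770


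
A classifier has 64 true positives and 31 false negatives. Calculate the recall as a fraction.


Recall = TP / (TP + FN) = 64 / 95 = 64/95.

64/95


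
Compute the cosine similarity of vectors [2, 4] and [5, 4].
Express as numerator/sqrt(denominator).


dot = 26. |a|^2 = 20, |b|^2 = 41. cos = 26/sqrt(820).

26/sqrt(820)


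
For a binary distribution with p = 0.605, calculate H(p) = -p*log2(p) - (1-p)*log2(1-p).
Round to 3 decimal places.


H = -0.605*log2(0.605) - 0.395*log2(0.395) = 0.968.

0.968


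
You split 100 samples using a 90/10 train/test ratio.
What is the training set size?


Test set = 100 * 10% = 10. Training set = 100 - 10 = 90.

90


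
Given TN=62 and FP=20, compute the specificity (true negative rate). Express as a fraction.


Specificity = TN / (TN + FP) = 62 / 82 = 31/41.

31/41


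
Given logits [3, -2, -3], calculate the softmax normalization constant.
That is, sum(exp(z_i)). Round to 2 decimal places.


Denom = e^3=20.0855 + e^-2=0.1353 + e^-3=0.0498. Sum = 20.2706, which rounds to 20.27.

20.27


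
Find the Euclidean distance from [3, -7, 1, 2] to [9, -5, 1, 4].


d = sqrt(sum of squared differences). (3-9)^2=36, (-7--5)^2=4, (1-1)^2=0, (2-4)^2=4. Sum = 44.

sqrt(44)


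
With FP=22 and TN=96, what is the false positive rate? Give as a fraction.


FPR = FP / (FP + TN) = 22 / 118 = 11/59.

11/59


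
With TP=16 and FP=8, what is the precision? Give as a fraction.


Precision = TP / (TP + FP) = 16 / 24 = 2/3.

2/3


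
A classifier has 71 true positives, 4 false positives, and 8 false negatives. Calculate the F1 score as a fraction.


Precision = 71/75 = 71/75. Recall = 71/79 = 71/79. F1 = 2*P*R/(P+R) = 71/77.

71/77


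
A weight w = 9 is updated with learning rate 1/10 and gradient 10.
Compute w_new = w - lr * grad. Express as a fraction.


w_new = 9 - 1/10 * 10 = 9 - 1 = 8.

8


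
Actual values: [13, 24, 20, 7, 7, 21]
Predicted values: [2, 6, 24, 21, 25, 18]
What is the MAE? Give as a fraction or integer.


MAE = (1/6) * (|13-2|=11 + |24-6|=18 + |20-24|=4 + |7-21|=14 + |7-25|=18 + |21-18|=3). Sum = 68. MAE = 34/3.

34/3


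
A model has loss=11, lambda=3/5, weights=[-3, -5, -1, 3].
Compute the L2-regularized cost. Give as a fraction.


L2 sq norm = sum(w^2) = 44. J = 11 + 3/5 * 44 = 187/5.

187/5


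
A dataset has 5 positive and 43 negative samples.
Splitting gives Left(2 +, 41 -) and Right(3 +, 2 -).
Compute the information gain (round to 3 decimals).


H(parent) = 0.4821. H(left) = 0.2714, H(right) = 0.9710. Weighted = (43/48)*0.2714 + (5/48)*0.9710 = 0.3443. IG = 0.4821 - 0.3443 = 0.1378, which rounds to 0.138.

0.138


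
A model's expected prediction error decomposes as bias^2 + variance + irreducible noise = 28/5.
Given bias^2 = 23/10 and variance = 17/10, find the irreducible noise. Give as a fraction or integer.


Total error = bias^2 + variance + irreducible noise. So irreducible noise = 28/5 - 23/10 - 17/10 = 8/5.

8/5


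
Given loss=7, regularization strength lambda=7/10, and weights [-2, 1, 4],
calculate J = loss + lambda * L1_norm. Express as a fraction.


L1 norm = sum(|w|) = 7. J = 7 + 7/10 * 7 = 119/10.

119/10


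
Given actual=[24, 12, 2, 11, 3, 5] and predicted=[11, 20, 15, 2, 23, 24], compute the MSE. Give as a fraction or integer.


MSE = (1/6) * ((24-11)^2=169 + (12-20)^2=64 + (2-15)^2=169 + (11-2)^2=81 + (3-23)^2=400 + (5-24)^2=361). Sum = 1244. MSE = 622/3.

622/3


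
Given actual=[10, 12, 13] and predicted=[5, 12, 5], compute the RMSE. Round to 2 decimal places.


MSE = 29.6667. RMSE = sqrt(29.6667) = 5.45.

5.45


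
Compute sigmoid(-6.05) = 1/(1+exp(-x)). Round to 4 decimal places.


sigma(-6.05) = 1/(1+e^(6.05)) = 1/(1+424.113030) = 1/425.113030 = 0.0024.

0.0024


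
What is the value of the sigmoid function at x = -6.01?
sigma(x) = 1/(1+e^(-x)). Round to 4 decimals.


sigma(-6.01) = 1/(1+e^(6.01)) = 1/(1+407.483320) = 1/408.483320 = 0.0024.

0.0024


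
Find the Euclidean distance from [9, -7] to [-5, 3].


d = sqrt(sum of squared differences). (9--5)^2=196, (-7-3)^2=100. Sum = 296.

sqrt(296)


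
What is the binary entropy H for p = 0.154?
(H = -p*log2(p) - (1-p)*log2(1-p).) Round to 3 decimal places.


H = -0.154*log2(0.154) - 0.846*log2(0.846) = 0.620.

0.620


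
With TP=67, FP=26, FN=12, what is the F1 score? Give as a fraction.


Precision = 67/93 = 67/93. Recall = 67/79 = 67/79. F1 = 2*P*R/(P+R) = 67/86.

67/86


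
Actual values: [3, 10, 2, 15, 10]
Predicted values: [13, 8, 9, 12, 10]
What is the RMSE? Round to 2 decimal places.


MSE = 32.4000. RMSE = sqrt(32.4000) = 5.69.

5.69


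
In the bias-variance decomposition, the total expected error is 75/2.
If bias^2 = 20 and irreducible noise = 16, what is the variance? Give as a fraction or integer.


Total error = bias^2 + variance + irreducible noise. So variance = 75/2 - 20 - 16 = 3/2.

3/2


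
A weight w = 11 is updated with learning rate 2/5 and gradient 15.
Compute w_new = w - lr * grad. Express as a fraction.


w_new = 11 - 2/5 * 15 = 11 - 6 = 5.

5


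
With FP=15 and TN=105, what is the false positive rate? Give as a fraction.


FPR = FP / (FP + TN) = 15 / 120 = 1/8.

1/8


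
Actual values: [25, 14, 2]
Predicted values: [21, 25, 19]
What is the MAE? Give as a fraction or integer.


MAE = (1/3) * (|25-21|=4 + |14-25|=11 + |2-19|=17). Sum = 32. MAE = 32/3.

32/3


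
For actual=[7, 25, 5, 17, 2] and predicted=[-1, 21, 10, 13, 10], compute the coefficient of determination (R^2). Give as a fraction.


Mean(y) = 56/5. SS_res = 185. SS_tot = 1824/5. R^2 = 1 - 185/(1824/5) = 899/1824.

899/1824
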